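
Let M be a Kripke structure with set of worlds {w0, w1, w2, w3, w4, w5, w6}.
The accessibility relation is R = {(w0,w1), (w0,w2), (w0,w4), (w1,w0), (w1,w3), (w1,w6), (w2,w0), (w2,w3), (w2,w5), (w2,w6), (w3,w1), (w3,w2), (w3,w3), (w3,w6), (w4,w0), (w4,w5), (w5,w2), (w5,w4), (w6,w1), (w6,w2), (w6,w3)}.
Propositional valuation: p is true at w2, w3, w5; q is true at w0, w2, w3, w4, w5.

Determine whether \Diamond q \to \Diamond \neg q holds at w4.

Recall that \Diamond ψ holds at a world iff ψ holds at some accessible world.
At w4: \Diamond q is true, \Diamond \neg q is false, so \Diamond q \to \Diamond \neg q is false.
  At w4: \Diamond q requires q at some successor in {w0, w5}.
    q holds at w0, so \Diamond q is true at w4.
  At w4: \Diamond \neg q requires \neg q at some successor in {w0, w5}.
    At w0: \neg q is false.
    At w5: \neg q is false.
  So \Diamond \neg q is false at w4.

No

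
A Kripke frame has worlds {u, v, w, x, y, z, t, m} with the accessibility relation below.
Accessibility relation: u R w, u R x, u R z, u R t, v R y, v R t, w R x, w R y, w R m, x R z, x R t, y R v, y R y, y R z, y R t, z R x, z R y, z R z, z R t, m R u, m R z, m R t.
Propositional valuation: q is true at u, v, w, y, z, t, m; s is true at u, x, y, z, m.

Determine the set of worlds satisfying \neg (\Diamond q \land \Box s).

u, v, x, y, z, t, m

Let φ = \neg (\Diamond q \land \Box s). Evaluate φ at each world:
  u (successors {w, x, z, t}): φ is true.
  v (successors {y, t}): φ is true.
  w (successors {x, y, m}): φ is false.
  x (successors {z, t}): φ is true.
  y (successors {v, y, z, t}): φ is true.
  z (successors {x, y, z, t}): φ is true.
  t (successors ∅): φ is true.
  m (successors {u, z, t}): φ is true.
For instance, at w:
  At w: \Diamond q \land \Box s is true, so \neg (\Diamond q \land \Box s) is false.
    At w: \Diamond q is true, \Box s is true, so \Diamond q \land \Box s is true.
      At w: \Diamond q requires q at some successor in {x, y, m}.
        q holds at y, so \Diamond q is true at w.
      At w: \Box s requires s at every successor {x, y, m}.
        At x: s is true.
        At y: s is true.
        At m: s is true.
      So \Box s is true at w.
Satisfying worlds: {u, v, x, y, z, t, m}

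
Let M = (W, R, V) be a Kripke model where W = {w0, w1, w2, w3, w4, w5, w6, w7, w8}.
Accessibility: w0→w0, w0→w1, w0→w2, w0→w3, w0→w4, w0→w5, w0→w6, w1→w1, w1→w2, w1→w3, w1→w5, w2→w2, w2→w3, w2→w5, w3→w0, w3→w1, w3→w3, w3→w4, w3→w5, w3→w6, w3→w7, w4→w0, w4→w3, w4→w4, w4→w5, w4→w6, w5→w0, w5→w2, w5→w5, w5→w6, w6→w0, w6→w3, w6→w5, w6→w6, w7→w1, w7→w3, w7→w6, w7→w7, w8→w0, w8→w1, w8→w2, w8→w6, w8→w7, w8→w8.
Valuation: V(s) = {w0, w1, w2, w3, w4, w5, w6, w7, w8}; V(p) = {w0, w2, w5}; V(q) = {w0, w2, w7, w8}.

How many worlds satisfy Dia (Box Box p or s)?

Let φ = Dia (Box Box p or s). Evaluate φ at each world:
  w0 (successors {w0, w1, w2, w3, w4, w5, w6}): φ is true.
  w1 (successors {w1, w2, w3, w5}): φ is true.
  w2 (successors {w2, w3, w5}): φ is true.
  w3 (successors {w0, w1, w3, w4, w5, w6, w7}): φ is true.
  w4 (successors {w0, w3, w4, w5, w6}): φ is true.
  w5 (successors {w0, w2, w5, w6}): φ is true.
  w6 (successors {w0, w3, w5, w6}): φ is true.
  w7 (successors {w1, w3, w6, w7}): φ is true.
  w8 (successors {w0, w1, w2, w6, w7, w8}): φ is true.
For instance, at w3:
  At w3: Dia (Box Box p or s) requires Box Box p or s at some successor in {w0, w1, w3, w4, w5, w6, w7}.
    Box Box p or s holds at w0, so Dia (Box Box p or s) is true at w3.
      At w0: Box Box p is false, s is true, so Box Box p or s is true.
Satisfying worlds: {w0, w1, w2, w3, w4, w5, w6, w7, w8}

9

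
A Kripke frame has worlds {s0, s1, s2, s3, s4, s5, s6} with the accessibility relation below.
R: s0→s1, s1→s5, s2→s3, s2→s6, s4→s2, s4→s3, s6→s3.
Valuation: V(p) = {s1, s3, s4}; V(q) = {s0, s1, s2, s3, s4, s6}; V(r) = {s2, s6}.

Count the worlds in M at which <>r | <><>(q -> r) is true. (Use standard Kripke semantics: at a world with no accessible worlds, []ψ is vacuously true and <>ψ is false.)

3

Recall that <>ψ holds at a world iff ψ holds at some accessible world.
Let φ = <>r | <><>(q -> r). Evaluate φ at each world:
  s0 (successors {s1}): φ is true.
  s1 (successors {s5}): φ is false.
  s2 (successors {s3, s6}): φ is true.
  s3 (successors ∅): φ is false.
  s4 (successors {s2, s3}): φ is true.
  s5 (successors ∅): φ is false.
  s6 (successors {s3}): φ is false.
For instance, at s6:
  At s6: <>r is false, <><>(q -> r) is false, so <>r | <><>(q -> r) is false.
    At s6: <>r requires r at some successor in {s3}.
      At s3: r is false.
    So <>r is false at s6.
    At s6: <><>(q -> r) requires <>(q -> r) at some successor in {s3}.
      At s3: <>(q -> r) is false.
    So <><>(q -> r) is false at s6.
Satisfying worlds: {s0, s2, s4}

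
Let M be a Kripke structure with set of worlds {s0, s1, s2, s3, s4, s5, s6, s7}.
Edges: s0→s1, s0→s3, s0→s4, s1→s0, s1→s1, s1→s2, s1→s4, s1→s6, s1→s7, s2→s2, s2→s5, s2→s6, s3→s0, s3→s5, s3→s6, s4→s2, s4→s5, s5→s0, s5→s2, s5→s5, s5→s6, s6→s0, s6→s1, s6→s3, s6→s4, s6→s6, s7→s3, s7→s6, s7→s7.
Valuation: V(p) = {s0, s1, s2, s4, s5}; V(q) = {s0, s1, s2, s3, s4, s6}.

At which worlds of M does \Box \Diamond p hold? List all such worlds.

s0, s2, s3, s4, s5, s6

Let φ = \Box \Diamond p. Evaluate φ at each world:
  s0 (successors {s1, s3, s4}): φ is true.
  s1 (successors {s0, s1, s2, s4, s6, s7}): φ is false.
  s2 (successors {s2, s5, s6}): φ is true.
  s3 (successors {s0, s5, s6}): φ is true.
  s4 (successors {s2, s5}): φ is true.
  s5 (successors {s0, s2, s5, s6}): φ is true.
  s6 (successors {s0, s1, s3, s4, s6}): φ is true.
  s7 (successors {s3, s6, s7}): φ is false.
For instance, at s6:
  At s6: \Box \Diamond p requires \Diamond p at every successor {s0, s1, s3, s4, s6}.
    At s0: \Diamond p is true.
    At s1: \Diamond p is true.
    At s3: \Diamond p is true.
    At s4: \Diamond p is true.
    At s6: \Diamond p is true.
  So \Box \Diamond p is true at s6.
Satisfying worlds: {s0, s2, s3, s4, s5, s6}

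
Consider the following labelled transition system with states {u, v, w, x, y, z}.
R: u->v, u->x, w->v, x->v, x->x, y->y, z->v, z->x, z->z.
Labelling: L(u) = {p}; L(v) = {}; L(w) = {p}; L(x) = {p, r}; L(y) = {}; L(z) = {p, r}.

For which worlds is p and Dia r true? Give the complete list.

Let φ = p and Dia r. Evaluate φ at each world:
  u (successors {v, x}): φ is true.
  v (successors ∅): φ is false.
  w (successors {v}): φ is false.
  x (successors {v, x}): φ is true.
  y (successors {y}): φ is false.
  z (successors {v, x, z}): φ is true.
For instance, at u:
  At u: p is true, Dia r is true, so p and Dia r is true.
    At u: Dia r requires r at some successor in {v, x}.
      r holds at x, so Dia r is true at u.
Satisfying worlds: {u, x, z}

u, x, z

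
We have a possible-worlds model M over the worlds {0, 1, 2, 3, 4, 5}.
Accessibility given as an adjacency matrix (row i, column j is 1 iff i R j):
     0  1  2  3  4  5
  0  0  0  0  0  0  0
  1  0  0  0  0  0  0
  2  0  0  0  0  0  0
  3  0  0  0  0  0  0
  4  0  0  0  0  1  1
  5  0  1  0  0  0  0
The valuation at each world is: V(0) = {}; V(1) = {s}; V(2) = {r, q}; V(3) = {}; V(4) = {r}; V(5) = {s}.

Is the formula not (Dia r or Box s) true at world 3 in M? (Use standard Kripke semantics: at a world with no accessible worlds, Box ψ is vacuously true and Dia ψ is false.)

At 3: Dia r or Box s is true, so not (Dia r or Box s) is false.
  At 3: Dia r is false, Box s is true, so Dia r or Box s is true.
    At 3: no accessible worlds, so Dia r is false.
    At 3: no accessible worlds, so Box s holds vacuously.

No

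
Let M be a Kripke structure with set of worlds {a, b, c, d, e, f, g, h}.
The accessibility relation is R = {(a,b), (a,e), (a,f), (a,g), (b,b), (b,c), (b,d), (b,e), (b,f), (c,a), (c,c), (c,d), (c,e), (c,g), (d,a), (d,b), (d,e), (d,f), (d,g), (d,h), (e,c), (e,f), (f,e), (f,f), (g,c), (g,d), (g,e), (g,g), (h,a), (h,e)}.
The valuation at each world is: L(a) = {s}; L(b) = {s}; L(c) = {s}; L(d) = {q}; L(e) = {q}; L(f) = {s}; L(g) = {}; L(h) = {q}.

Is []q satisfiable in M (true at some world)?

Let φ = []q. Evaluate φ at each world:
  a (successors {b, e, f, g}): φ is false.
  b (successors {b, c, d, e, f}): φ is false.
  c (successors {a, c, d, e, g}): φ is false.
  d (successors {a, b, e, f, g, h}): φ is false.
  e (successors {c, f}): φ is false.
  f (successors {e, f}): φ is false.
  g (successors {c, d, e, g}): φ is false.
  h (successors {a, e}): φ is false.
For instance, at b:
  At b: []q requires q at every successor {b, c, d, e, f}.
    q fails at b, so []q is false at b.

No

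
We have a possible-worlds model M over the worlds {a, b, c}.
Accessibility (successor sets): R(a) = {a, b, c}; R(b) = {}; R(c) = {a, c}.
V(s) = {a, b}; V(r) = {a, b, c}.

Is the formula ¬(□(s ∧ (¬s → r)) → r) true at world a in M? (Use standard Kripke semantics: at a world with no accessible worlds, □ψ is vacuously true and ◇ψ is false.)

At a: □(s ∧ (¬s → r)) → r is true, so ¬(□(s ∧ (¬s → r)) → r) is false.
  At a: □(s ∧ (¬s → r)) is false, r is true, so □(s ∧ (¬s → r)) → r is true.
    At a: □(s ∧ (¬s → r)) requires s ∧ (¬s → r) at every successor {a, b, c}.
      s ∧ (¬s → r) fails at c, so □(s ∧ (¬s → r)) is false at a.

No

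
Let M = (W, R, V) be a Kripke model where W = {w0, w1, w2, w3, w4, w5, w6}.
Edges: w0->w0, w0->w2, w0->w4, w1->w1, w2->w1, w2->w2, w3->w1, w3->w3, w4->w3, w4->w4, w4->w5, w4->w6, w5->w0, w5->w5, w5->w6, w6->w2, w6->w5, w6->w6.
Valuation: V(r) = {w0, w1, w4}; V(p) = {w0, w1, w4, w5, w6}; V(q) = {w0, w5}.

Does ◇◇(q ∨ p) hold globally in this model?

Yes

Let φ = ◇◇(q ∨ p). Evaluate φ at each world:
  w0 (successors {w0, w2, w4}): φ is true.
  w1 (successors {w1}): φ is true.
  w2 (successors {w1, w2}): φ is true.
  w3 (successors {w1, w3}): φ is true.
  w4 (successors {w3, w4, w5, w6}): φ is true.
  w5 (successors {w0, w5, w6}): φ is true.
  w6 (successors {w2, w5, w6}): φ is true.
For instance, at w0:
  At w0: ◇◇(q ∨ p) requires ◇(q ∨ p) at some successor in {w0, w2, w4}.
    ◇(q ∨ p) holds at w0, so ◇◇(q ∨ p) is true at w0.
      At w0: ◇(q ∨ p) requires q ∨ p at some successor in {w0, w2, w4}.
        q ∨ p holds at w0, so ◇(q ∨ p) is true at w0.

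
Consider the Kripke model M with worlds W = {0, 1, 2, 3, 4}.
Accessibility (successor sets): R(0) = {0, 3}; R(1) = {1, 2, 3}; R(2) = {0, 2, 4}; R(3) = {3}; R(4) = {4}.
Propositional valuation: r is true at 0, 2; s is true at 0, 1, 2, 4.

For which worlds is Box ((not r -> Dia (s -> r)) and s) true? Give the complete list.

Let φ = Box ((not r -> Dia (s -> r)) and s). Evaluate φ at each world:
  0 (successors {0, 3}): φ is false.
  1 (successors {1, 2, 3}): φ is false.
  2 (successors {0, 2, 4}): φ is false.
  3 (successors {3}): φ is false.
  4 (successors {4}): φ is false.
For instance, at 4:
  At 4: Box ((not r -> Dia (s -> r)) and s) requires (not r -> Dia (s -> r)) and s at every successor {4}.
    (not r -> Dia (s -> r)) and s fails at 4, so Box ((not r -> Dia (s -> r)) and s) is false at 4.
      At 4: not r -> Dia (s -> r) is false, s is true, so (not r -> Dia (s -> r)) and s is false.
Satisfying worlds: none.

none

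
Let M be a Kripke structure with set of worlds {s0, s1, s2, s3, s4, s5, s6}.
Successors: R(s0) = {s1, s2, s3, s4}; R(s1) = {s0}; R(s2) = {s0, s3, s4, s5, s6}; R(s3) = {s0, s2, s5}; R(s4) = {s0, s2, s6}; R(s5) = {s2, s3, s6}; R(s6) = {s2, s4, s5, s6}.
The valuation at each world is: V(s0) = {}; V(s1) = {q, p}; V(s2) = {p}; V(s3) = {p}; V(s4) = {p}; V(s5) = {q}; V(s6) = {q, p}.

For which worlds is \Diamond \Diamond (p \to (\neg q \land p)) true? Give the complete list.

s0, s1, s2, s3, s4, s5, s6

Let φ = \Diamond \Diamond (p \to (\neg q \land p)). Evaluate φ at each world:
  s0 (successors {s1, s2, s3, s4}): φ is true.
  s1 (successors {s0}): φ is true.
  s2 (successors {s0, s3, s4, s5, s6}): φ is true.
  s3 (successors {s0, s2, s5}): φ is true.
  s4 (successors {s0, s2, s6}): φ is true.
  s5 (successors {s2, s3, s6}): φ is true.
  s6 (successors {s2, s4, s5, s6}): φ is true.
For instance, at s0:
  At s0: \Diamond \Diamond (p \to (\neg q \land p)) requires \Diamond (p \to (\neg q \land p)) at some successor in {s1, s2, s3, s4}.
    \Diamond (p \to (\neg q \land p)) holds at s1, so \Diamond \Diamond (p \to (\neg q \land p)) is true at s0.
      At s1: \Diamond (p \to (\neg q \land p)) requires p \to (\neg q \land p) at some successor in {s0}.
        p \to (\neg q \land p) holds at s0, so \Diamond (p \to (\neg q \land p)) is true at s1.
Satisfying worlds: {s0, s1, s2, s3, s4, s5, s6}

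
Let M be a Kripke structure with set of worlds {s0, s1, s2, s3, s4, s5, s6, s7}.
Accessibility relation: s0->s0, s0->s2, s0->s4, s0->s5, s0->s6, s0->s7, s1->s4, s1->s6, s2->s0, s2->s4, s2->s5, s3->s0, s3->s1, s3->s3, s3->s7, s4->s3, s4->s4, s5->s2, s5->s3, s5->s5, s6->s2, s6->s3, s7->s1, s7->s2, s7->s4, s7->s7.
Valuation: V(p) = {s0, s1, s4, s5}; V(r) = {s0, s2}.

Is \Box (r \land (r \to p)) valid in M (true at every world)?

Recall that \Box ψ holds at a world iff ψ holds at every accessible world, and \Diamond ψ holds iff ψ holds at some accessible world.
Let φ = \Box (r \land (r \to p)). Evaluate φ at each world:
  s0 (successors {s0, s2, s4, s5, s6, s7}): φ is false.
  s1 (successors {s4, s6}): φ is false.
  s2 (successors {s0, s4, s5}): φ is false.
  s3 (successors {s0, s1, s3, s7}): φ is false.
  s4 (successors {s3, s4}): φ is false.
  s5 (successors {s2, s3, s5}): φ is false.
  s6 (successors {s2, s3}): φ is false.
  s7 (successors {s1, s2, s4, s7}): φ is false.
Detail at s0 (counterexample):
  At s0: \Box (r \land (r \to p)) requires r \land (r \to p) at every successor {s0, s2, s4, s5, s6, s7}.
    r \land (r \to p) fails at s2, so \Box (r \land (r \to p)) is false at s0.

No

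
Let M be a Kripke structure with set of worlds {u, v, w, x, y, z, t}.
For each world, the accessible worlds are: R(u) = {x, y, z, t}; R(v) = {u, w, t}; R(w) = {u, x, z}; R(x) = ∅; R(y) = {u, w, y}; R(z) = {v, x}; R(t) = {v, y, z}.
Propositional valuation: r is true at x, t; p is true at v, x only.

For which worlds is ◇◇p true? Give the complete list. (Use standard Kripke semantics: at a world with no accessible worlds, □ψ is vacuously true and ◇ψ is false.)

u, v, w, y, t

Let φ = ◇◇p. Evaluate φ at each world:
  u (successors {x, y, z, t}): φ is true.
  v (successors {u, w, t}): φ is true.
  w (successors {u, x, z}): φ is true.
  x (successors ∅): φ is false.
  y (successors {u, w, y}): φ is true.
  z (successors {v, x}): φ is false.
  t (successors {v, y, z}): φ is true.
For instance, at t:
  At t: ◇◇p requires ◇p at some successor in {v, y, z}.
    ◇p holds at z, so ◇◇p is true at t.
      At z: ◇p requires p at some successor in {v, x}.
        p holds at v, so ◇p is true at z.
Satisfying worlds: {u, v, w, y, t}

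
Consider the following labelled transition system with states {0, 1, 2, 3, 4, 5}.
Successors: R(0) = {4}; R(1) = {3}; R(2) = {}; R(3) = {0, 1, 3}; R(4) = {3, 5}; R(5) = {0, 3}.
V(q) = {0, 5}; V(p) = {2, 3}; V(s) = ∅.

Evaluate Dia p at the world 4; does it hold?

Yes

At 4: Dia p requires p at some successor in {3, 5}.
  p holds at 3, so Dia p is true at 4.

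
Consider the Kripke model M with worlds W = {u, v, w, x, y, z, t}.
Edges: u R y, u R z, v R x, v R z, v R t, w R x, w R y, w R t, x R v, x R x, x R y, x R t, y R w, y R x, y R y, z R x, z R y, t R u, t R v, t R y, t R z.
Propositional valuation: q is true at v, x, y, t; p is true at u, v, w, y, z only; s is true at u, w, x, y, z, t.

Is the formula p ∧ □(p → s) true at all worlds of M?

No

Let φ = p ∧ □(p → s). Evaluate φ at each world:
  u (successors {y, z}): φ is true.
  v (successors {x, z, t}): φ is true.
  w (successors {x, y, t}): φ is true.
  x (successors {v, x, y, t}): φ is false.
  y (successors {w, x, y}): φ is true.
  z (successors {x, y}): φ is true.
  t (successors {u, v, y, z}): φ is false.
Detail at x (counterexample):
  At x: p is false, □(p → s) is false, so p ∧ □(p → s) is false.
    At x: □(p → s) requires p → s at every successor {v, x, y, t}.
      p → s fails at v, so □(p → s) is false at x.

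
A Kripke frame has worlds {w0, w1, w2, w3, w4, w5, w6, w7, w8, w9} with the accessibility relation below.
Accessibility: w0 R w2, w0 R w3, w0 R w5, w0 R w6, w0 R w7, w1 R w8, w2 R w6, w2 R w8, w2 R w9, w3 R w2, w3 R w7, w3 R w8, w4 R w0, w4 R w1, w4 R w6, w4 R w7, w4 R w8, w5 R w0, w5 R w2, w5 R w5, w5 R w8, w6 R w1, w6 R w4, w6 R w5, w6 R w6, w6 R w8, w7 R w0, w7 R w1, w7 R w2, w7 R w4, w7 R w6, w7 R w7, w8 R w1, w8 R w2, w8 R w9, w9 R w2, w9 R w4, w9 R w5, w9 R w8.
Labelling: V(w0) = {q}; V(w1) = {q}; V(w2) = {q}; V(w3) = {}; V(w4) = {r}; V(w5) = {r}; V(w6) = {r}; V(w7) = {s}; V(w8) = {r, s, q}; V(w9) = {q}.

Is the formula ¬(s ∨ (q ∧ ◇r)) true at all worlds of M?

No

Let φ = ¬(s ∨ (q ∧ ◇r)). Evaluate φ at each world:
  w0 (successors {w2, w3, w5, w6, w7}): φ is false.
  w1 (successors {w8}): φ is false.
  w2 (successors {w6, w8, w9}): φ is false.
  w3 (successors {w2, w7, w8}): φ is true.
  w4 (successors {w0, w1, w6, w7, w8}): φ is true.
  w5 (successors {w0, w2, w5, w8}): φ is true.
  w6 (successors {w1, w4, w5, w6, w8}): φ is true.
  w7 (successors {w0, w1, w2, w4, w6, w7}): φ is false.
  w8 (successors {w1, w2, w9}): φ is false.
  w9 (successors {w2, w4, w5, w8}): φ is false.
Detail at w0 (counterexample):
  At w0: s ∨ (q ∧ ◇r) is true, so ¬(s ∨ (q ∧ ◇r)) is false.
    At w0: s is false, q ∧ ◇r is true, so s ∨ (q ∧ ◇r) is true.
      At w0: q is true, ◇r is true, so q ∧ ◇r is true.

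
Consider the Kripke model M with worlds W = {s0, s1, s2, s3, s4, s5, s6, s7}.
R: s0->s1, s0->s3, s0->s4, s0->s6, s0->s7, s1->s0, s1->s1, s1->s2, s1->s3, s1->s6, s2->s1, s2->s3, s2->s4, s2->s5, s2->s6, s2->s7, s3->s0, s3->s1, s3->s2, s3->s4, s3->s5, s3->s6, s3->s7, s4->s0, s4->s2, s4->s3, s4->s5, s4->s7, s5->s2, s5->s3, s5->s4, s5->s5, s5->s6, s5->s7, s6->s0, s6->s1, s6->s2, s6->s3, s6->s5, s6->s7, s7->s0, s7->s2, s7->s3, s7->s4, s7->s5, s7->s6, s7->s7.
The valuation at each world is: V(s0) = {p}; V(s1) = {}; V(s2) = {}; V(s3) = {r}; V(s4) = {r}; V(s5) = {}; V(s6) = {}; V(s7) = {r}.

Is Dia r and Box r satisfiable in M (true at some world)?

No

Let φ = Dia r and Box r. Evaluate φ at each world:
  s0 (successors {s1, s3, s4, s6, s7}): φ is false.
  s1 (successors {s0, s1, s2, s3, s6}): φ is false.
  s2 (successors {s1, s3, s4, s5, s6, s7}): φ is false.
  s3 (successors {s0, s1, s2, s4, s5, s6, s7}): φ is false.
  s4 (successors {s0, s2, s3, s5, s7}): φ is false.
  s5 (successors {s2, s3, s4, s5, s6, s7}): φ is false.
  s6 (successors {s0, s1, s2, s3, s5, s7}): φ is false.
  s7 (successors {s0, s2, s3, s4, s5, s6, s7}): φ is false.
For instance, at s5:
  At s5: Dia r is true, Box r is false, so Dia r and Box r is false.
    At s5: Dia r requires r at some successor in {s2, s3, s4, s5, s6, s7}.
      r holds at s3, so Dia r is true at s5.
    At s5: Box r requires r at every successor {s2, s3, s4, s5, s6, s7}.
      r fails at s2, so Box r is false at s5.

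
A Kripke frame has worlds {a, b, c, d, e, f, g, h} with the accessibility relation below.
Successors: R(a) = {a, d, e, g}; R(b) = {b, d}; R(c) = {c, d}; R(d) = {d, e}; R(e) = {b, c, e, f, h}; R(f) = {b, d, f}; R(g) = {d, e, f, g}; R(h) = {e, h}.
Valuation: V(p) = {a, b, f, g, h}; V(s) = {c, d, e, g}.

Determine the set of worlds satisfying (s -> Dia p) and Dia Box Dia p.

Recall that Box ψ holds at a world iff ψ holds at every accessible world, and Dia ψ holds iff ψ holds at some accessible world.
Let φ = (s -> Dia p) and Dia Box Dia p. Evaluate φ at each world:
  a (successors {a, d, e, g}): φ is false.
  b (successors {b, d}): φ is false.
  c (successors {c, d}): φ is false.
  d (successors {d, e}): φ is false.
  e (successors {b, c, e, f, h}): φ is true.
  f (successors {b, d, f}): φ is false.
  g (successors {d, e, f, g}): φ is false.
  h (successors {e, h}): φ is true.
For instance, at b:
  At b: s -> Dia p is true, Dia Box Dia p is false, so (s -> Dia p) and Dia Box Dia p is false.
    At b: s is false, Dia p is true, so s -> Dia p is true.
      At b: Dia p requires p at some successor in {b, d}.
        p holds at b, so Dia p is true at b.
    At b: Dia Box Dia p requires Box Dia p at some successor in {b, d}.
      At b: Box Dia p is false.
      At d: Box Dia p is false.
    So Dia Box Dia p is false at b.
Satisfying worlds: {e, h}

e, h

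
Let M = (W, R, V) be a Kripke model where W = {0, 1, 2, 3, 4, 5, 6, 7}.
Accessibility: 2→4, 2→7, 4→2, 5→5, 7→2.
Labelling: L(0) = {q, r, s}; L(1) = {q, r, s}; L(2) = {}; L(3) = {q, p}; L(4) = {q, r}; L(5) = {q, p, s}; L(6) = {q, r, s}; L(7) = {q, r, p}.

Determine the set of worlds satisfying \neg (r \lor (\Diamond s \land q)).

Let φ = \neg (r \lor (\Diamond s \land q)). Evaluate φ at each world:
  0 (successors ∅): φ is false.
  1 (successors ∅): φ is false.
  2 (successors {4, 7}): φ is true.
  3 (successors ∅): φ is true.
  4 (successors {2}): φ is false.
  5 (successors {5}): φ is false.
  6 (successors ∅): φ is false.
  7 (successors {2}): φ is false.
For instance, at 4:
  At 4: r \lor (\Diamond s \land q) is true, so \neg (r \lor (\Diamond s \land q)) is false.
    At 4: r is true, \Diamond s \land q is false, so r \lor (\Diamond s \land q) is true.
      At 4: \Diamond s is false, q is true, so \Diamond s \land q is false.
Satisfying worlds: {2, 3}

2, 3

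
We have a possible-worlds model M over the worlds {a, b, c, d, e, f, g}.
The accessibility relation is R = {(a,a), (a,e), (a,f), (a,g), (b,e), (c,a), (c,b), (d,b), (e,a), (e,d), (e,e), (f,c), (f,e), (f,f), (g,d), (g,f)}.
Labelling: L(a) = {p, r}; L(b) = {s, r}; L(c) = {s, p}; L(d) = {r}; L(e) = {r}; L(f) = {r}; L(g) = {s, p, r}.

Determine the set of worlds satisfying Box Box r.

b, c, d, e

Let φ = Box Box r. Evaluate φ at each world:
  a (successors {a, e, f, g}): φ is false.
  b (successors {e}): φ is true.
  c (successors {a, b}): φ is true.
  d (successors {b}): φ is true.
  e (successors {a, d, e}): φ is true.
  f (successors {c, e, f}): φ is false.
  g (successors {d, f}): φ is false.
For instance, at d:
  At d: Box Box r requires Box r at every successor {b}.
      At b: Box r requires r at every successor {e}.
        At e: r is true.
      So Box r is true at b.
  So Box Box r is true at d.
Satisfying worlds: {b, c, d, e}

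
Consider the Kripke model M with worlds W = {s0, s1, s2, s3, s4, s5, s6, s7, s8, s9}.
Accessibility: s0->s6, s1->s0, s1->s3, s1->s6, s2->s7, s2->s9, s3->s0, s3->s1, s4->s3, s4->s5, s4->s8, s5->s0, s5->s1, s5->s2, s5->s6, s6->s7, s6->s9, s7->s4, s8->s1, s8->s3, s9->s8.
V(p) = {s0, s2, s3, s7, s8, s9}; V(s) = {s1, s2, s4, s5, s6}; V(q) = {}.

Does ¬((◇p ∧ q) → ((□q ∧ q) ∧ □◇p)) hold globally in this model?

No

Recall that □ψ holds at a world iff ψ holds at every accessible world, and ◇ψ holds iff ψ holds at some accessible world.
Let φ = ¬((◇p ∧ q) → ((□q ∧ q) ∧ □◇p)). Evaluate φ at each world:
  s0 (successors {s6}): φ is false.
  s1 (successors {s0, s3, s6}): φ is false.
  s2 (successors {s7, s9}): φ is false.
  s3 (successors {s0, s1}): φ is false.
  s4 (successors {s3, s5, s8}): φ is false.
  s5 (successors {s0, s1, s2, s6}): φ is false.
  s6 (successors {s7, s9}): φ is false.
  s7 (successors {s4}): φ is false.
  s8 (successors {s1, s3}): φ is false.
  s9 (successors {s8}): φ is false.
Detail at s0 (counterexample):
  At s0: (◇p ∧ q) → ((□q ∧ q) ∧ □◇p) is true, so ¬((◇p ∧ q) → ((□q ∧ q) ∧ □◇p)) is false.
    At s0: ◇p ∧ q is false, (□q ∧ q) ∧ □◇p is false, so (◇p ∧ q) → ((□q ∧ q) ∧ □◇p) is true.
      At s0: ◇p is false, q is false, so ◇p ∧ q is false.
      At s0: □q ∧ q is false, □◇p is true, so (□q ∧ q) ∧ □◇p is false.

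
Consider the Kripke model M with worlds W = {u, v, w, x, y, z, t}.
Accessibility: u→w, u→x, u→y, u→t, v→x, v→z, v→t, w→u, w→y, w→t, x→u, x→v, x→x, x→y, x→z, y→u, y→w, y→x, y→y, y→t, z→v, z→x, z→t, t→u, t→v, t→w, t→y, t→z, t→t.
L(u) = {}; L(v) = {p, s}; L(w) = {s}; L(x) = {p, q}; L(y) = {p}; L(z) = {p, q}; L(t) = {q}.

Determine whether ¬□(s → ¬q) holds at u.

No

At u: □(s → ¬q) is true, so ¬□(s → ¬q) is false.
  At u: □(s → ¬q) requires s → ¬q at every successor {w, x, y, t}.
    At w: s → ¬q is true.
    At x: s → ¬q is true.
    At y: s → ¬q is true.
    At t: s → ¬q is true.
  So □(s → ¬q) is true at u.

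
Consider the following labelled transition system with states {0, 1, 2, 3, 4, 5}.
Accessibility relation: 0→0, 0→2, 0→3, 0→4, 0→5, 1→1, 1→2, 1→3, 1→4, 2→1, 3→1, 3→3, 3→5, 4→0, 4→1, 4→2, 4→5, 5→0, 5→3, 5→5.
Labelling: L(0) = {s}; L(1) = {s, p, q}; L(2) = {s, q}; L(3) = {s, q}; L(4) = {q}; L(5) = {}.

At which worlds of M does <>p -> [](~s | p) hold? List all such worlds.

0, 2, 5

Let φ = <>p -> [](~s | p). Evaluate φ at each world:
  0 (successors {0, 2, 3, 4, 5}): φ is true.
  1 (successors {1, 2, 3, 4}): φ is false.
  2 (successors {1}): φ is true.
  3 (successors {1, 3, 5}): φ is false.
  4 (successors {0, 1, 2, 5}): φ is false.
  5 (successors {0, 3, 5}): φ is true.
For instance, at 3:
  At 3: <>p is true, [](~s | p) is false, so <>p -> [](~s | p) is false.
    At 3: <>p requires p at some successor in {1, 3, 5}.
      p holds at 1, so <>p is true at 3.
    At 3: [](~s | p) requires ~s | p at every successor {1, 3, 5}.
      ~s | p fails at 3, so [](~s | p) is false at 3.
Satisfying worlds: {0, 2, 5}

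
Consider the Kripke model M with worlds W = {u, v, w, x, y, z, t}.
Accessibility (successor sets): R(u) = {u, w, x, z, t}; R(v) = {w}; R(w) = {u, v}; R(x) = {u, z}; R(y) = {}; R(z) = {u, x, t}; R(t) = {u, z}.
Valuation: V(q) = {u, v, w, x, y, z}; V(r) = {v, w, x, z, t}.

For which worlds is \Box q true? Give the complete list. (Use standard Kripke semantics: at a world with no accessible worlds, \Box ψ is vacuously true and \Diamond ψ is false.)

Let φ = \Box q. Evaluate φ at each world:
  u (successors {u, w, x, z, t}): φ is false.
  v (successors {w}): φ is true.
  w (successors {u, v}): φ is true.
  x (successors {u, z}): φ is true.
  y (successors ∅): φ is true.
  z (successors {u, x, t}): φ is false.
  t (successors {u, z}): φ is true.
For instance, at u:
  At u: \Box q requires q at every successor {u, w, x, z, t}.
    q fails at t, so \Box q is false at u.
Satisfying worlds: {v, w, x, y, t}

v, w, x, y, t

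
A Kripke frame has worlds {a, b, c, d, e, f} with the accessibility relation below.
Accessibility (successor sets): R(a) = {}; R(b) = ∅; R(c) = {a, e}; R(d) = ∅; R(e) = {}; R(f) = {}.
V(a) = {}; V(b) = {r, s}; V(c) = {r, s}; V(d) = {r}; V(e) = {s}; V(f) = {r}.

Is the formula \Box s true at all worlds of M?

Let φ = \Box s. Evaluate φ at each world:
  a (successors ∅): φ is true.
  b (successors ∅): φ is true.
  c (successors {a, e}): φ is false.
  d (successors ∅): φ is true.
  e (successors ∅): φ is true.
  f (successors ∅): φ is true.
Detail at c (counterexample):
  At c: \Box s requires s at every successor {a, e}.
    s fails at a, so \Box s is false at c.

No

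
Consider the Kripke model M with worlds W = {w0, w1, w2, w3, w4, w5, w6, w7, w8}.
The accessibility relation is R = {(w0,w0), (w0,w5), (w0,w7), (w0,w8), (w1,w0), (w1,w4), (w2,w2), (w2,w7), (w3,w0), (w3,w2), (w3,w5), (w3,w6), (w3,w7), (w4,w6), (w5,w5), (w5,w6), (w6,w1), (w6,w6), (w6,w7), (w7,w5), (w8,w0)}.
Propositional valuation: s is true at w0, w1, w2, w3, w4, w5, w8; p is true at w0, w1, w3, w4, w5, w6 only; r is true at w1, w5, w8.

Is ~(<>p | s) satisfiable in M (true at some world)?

No

Let φ = ~(<>p | s). Evaluate φ at each world:
  w0 (successors {w0, w5, w7, w8}): φ is false.
  w1 (successors {w0, w4}): φ is false.
  w2 (successors {w2, w7}): φ is false.
  w3 (successors {w0, w2, w5, w6, w7}): φ is false.
  w4 (successors {w6}): φ is false.
  w5 (successors {w5, w6}): φ is false.
  w6 (successors {w1, w6, w7}): φ is false.
  w7 (successors {w5}): φ is false.
  w8 (successors {w0}): φ is false.
For instance, at w3:
  At w3: <>p | s is true, so ~(<>p | s) is false.
    At w3: <>p is true, s is true, so <>p | s is true.
      At w3: <>p requires p at some successor in {w0, w2, w5, w6, w7}.
        p holds at w0, so <>p is true at w3.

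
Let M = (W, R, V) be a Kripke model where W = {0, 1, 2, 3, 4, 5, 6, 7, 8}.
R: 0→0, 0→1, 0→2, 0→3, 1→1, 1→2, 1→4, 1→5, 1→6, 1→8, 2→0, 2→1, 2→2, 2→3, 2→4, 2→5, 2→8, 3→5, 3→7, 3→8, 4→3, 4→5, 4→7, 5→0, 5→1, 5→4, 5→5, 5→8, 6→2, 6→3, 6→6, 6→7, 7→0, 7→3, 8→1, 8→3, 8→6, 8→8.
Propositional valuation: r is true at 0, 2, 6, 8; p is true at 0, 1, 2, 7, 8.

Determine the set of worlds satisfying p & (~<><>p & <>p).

Recall that <>ψ holds at a world iff ψ holds at some accessible world.
Let φ = p & (~<><>p & <>p). Evaluate φ at each world:
  0 (successors {0, 1, 2, 3}): φ is false.
  1 (successors {1, 2, 4, 5, 6, 8}): φ is false.
  2 (successors {0, 1, 2, 3, 4, 5, 8}): φ is false.
  3 (successors {5, 7, 8}): φ is false.
  4 (successors {3, 5, 7}): φ is false.
  5 (successors {0, 1, 4, 5, 8}): φ is false.
  6 (successors {2, 3, 6, 7}): φ is false.
  7 (successors {0, 3}): φ is false.
  8 (successors {1, 3, 6, 8}): φ is false.
For instance, at 6:
  At 6: p is false, ~<><>p & <>p is false, so p & (~<><>p & <>p) is false.
    At 6: ~<><>p is false, <>p is true, so ~<><>p & <>p is false.
      At 6: <><>p is true, so ~<><>p is false.
      At 6: <>p requires p at some successor in {2, 3, 6, 7}.
        p holds at 2, so <>p is true at 6.
Satisfying worlds: none.

none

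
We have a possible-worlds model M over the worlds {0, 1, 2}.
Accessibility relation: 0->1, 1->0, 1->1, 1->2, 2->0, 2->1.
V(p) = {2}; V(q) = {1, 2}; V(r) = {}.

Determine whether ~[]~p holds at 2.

No

Recall that []ψ holds at a world iff ψ holds at every accessible world, and <>ψ holds iff ψ holds at some accessible world.
At 2: []~p is true, so ~[]~p is false.
  At 2: []~p requires ~p at every successor {0, 1}.
    At 0: ~p is true.
    At 1: ~p is true.
  So []~p is true at 2.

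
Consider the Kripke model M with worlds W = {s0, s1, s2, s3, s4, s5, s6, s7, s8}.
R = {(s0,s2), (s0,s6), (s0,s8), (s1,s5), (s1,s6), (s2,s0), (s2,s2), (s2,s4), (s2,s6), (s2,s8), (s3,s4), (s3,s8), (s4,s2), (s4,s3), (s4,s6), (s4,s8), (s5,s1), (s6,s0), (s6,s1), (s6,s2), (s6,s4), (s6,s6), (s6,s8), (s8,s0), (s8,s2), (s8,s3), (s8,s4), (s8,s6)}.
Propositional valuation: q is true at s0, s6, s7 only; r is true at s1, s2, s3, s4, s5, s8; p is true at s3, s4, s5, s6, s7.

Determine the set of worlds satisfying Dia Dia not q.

Recall that Dia ψ holds at a world iff ψ holds at some accessible world.
Let φ = Dia Dia not q. Evaluate φ at each world:
  s0 (successors {s2, s6, s8}): φ is true.
  s1 (successors {s5, s6}): φ is true.
  s2 (successors {s0, s2, s4, s6, s8}): φ is true.
  s3 (successors {s4, s8}): φ is true.
  s4 (successors {s2, s3, s6, s8}): φ is true.
  s5 (successors {s1}): φ is true.
  s6 (successors {s0, s1, s2, s4, s6, s8}): φ is true.
  s7 (successors ∅): φ is false.
  s8 (successors {s0, s2, s3, s4, s6}): φ is true.
For instance, at s1:
  At s1: Dia Dia not q requires Dia not q at some successor in {s5, s6}.
    Dia not q holds at s5, so Dia Dia not q is true at s1.
      At s5: Dia not q requires not q at some successor in {s1}.
        not q holds at s1, so Dia not q is true at s5.
Satisfying worlds: {s0, s1, s2, s3, s4, s5, s6, s8}

s0, s1, s2, s3, s4, s5, s6, s8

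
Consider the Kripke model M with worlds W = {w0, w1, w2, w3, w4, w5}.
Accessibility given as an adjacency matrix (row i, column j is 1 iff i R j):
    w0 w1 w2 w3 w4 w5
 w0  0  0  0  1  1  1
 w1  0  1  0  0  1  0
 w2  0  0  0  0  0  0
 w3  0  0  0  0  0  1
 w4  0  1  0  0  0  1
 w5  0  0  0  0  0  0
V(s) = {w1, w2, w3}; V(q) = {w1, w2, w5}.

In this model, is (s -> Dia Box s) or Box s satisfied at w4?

Recall that Box ψ holds at a world iff ψ holds at every accessible world, and Dia ψ holds iff ψ holds at some accessible world.
At w4: s -> Dia Box s is true, Box s is false, so (s -> Dia Box s) or Box s is true.
  At w4: s is false, Dia Box s is true, so s -> Dia Box s is true.
    At w4: Dia Box s requires Box s at some successor in {w1, w5}.
      Box s holds at w5, so Dia Box s is true at w4.
  At w4: Box s requires s at every successor {w1, w5}.
    s fails at w5, so Box s is false at w4.

Yes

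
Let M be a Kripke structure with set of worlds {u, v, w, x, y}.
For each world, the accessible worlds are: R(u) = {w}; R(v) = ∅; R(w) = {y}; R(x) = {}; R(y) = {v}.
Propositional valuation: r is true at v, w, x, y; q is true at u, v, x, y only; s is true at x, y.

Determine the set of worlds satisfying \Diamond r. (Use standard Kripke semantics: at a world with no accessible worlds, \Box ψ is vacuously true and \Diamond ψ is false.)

u, w, y

Let φ = \Diamond r. Evaluate φ at each world:
  u (successors {w}): φ is true.
  v (successors ∅): φ is false.
  w (successors {y}): φ is true.
  x (successors ∅): φ is false.
  y (successors {v}): φ is true.
For instance, at w:
  At w: \Diamond r requires r at some successor in {y}.
    r holds at y, so \Diamond r is true at w.
Satisfying worlds: {u, w, y}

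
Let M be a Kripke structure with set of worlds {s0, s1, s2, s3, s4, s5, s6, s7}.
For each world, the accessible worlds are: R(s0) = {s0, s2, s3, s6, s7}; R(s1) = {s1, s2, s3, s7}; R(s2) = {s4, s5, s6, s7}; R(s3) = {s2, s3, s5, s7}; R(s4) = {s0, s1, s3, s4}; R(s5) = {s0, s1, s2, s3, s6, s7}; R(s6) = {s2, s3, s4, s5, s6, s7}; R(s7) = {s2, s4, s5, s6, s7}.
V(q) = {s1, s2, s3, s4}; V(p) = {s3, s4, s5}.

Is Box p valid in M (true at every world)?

Let φ = Box p. Evaluate φ at each world:
  s0 (successors {s0, s2, s3, s6, s7}): φ is false.
  s1 (successors {s1, s2, s3, s7}): φ is false.
  s2 (successors {s4, s5, s6, s7}): φ is false.
  s3 (successors {s2, s3, s5, s7}): φ is false.
  s4 (successors {s0, s1, s3, s4}): φ is false.
  s5 (successors {s0, s1, s2, s3, s6, s7}): φ is false.
  s6 (successors {s2, s3, s4, s5, s6, s7}): φ is false.
  s7 (successors {s2, s4, s5, s6, s7}): φ is false.
Detail at s0 (counterexample):
  At s0: Box p requires p at every successor {s0, s2, s3, s6, s7}.
    p fails at s0, so Box p is false at s0.

No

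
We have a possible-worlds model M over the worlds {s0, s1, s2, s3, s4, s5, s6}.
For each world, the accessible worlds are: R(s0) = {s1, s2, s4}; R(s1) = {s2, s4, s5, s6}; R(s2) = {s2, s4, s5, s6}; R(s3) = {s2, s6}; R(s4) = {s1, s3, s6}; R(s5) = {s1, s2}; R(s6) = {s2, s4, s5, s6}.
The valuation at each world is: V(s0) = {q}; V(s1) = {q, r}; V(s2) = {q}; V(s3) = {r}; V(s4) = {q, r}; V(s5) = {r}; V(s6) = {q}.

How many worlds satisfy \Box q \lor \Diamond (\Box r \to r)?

Let φ = \Box q \lor \Diamond (\Box r \to r). Evaluate φ at each world:
  s0 (successors {s1, s2, s4}): φ is true.
  s1 (successors {s2, s4, s5, s6}): φ is true.
  s2 (successors {s2, s4, s5, s6}): φ is true.
  s3 (successors {s2, s6}): φ is true.
  s4 (successors {s1, s3, s6}): φ is true.
  s5 (successors {s1, s2}): φ is true.
  s6 (successors {s2, s4, s5, s6}): φ is true.
For instance, at s5:
  At s5: \Box q is true, \Diamond (\Box r \to r) is true, so \Box q \lor \Diamond (\Box r \to r) is true.
    At s5: \Box q requires q at every successor {s1, s2}.
      At s1: q is true.
      At s2: q is true.
    So \Box q is true at s5.
    At s5: \Diamond (\Box r \to r) requires \Box r \to r at some successor in {s1, s2}.
      \Box r \to r holds at s1, so \Diamond (\Box r \to r) is true at s5.
Satisfying worlds: {s0, s1, s2, s3, s4, s5, s6}

7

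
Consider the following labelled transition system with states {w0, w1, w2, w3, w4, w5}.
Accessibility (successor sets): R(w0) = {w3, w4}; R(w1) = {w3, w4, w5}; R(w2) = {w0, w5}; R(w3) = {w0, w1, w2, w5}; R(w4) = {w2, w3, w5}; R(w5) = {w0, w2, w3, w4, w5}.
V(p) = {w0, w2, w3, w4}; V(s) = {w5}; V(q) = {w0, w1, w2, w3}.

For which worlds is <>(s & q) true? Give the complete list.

none

Let φ = <>(s & q). Evaluate φ at each world:
  w0 (successors {w3, w4}): φ is false.
  w1 (successors {w3, w4, w5}): φ is false.
  w2 (successors {w0, w5}): φ is false.
  w3 (successors {w0, w1, w2, w5}): φ is false.
  w4 (successors {w2, w3, w5}): φ is false.
  w5 (successors {w0, w2, w3, w4, w5}): φ is false.
For instance, at w0:
  At w0: <>(s & q) requires s & q at some successor in {w3, w4}.
    At w3: s & q is false.
    At w4: s & q is false.
  So <>(s & q) is false at w0.
Satisfying worlds: none.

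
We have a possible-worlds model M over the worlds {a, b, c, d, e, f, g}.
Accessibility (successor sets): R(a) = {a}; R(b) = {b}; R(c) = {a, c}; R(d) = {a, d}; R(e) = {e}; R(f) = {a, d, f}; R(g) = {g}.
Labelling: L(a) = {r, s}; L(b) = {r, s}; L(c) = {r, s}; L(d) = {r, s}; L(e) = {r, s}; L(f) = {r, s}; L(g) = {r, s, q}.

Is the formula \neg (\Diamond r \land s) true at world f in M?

No

At f: \Diamond r \land s is true, so \neg (\Diamond r \land s) is false.
  At f: \Diamond r is true, s is true, so \Diamond r \land s is true.
    At f: \Diamond r requires r at some successor in {a, d, f}.
      r holds at a, so \Diamond r is true at f.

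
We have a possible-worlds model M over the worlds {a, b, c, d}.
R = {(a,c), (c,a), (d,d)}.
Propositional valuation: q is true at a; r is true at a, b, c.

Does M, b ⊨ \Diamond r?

No

At b: no accessible worlds, so \Diamond r is false.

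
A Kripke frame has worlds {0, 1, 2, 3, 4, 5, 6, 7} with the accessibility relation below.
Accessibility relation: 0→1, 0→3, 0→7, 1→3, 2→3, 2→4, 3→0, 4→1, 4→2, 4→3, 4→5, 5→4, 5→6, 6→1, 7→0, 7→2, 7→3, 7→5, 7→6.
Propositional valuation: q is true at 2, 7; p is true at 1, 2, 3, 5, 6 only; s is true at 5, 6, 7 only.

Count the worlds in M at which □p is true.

Let φ = □p. Evaluate φ at each world:
  0 (successors {1, 3, 7}): φ is false.
  1 (successors {3}): φ is true.
  2 (successors {3, 4}): φ is false.
  3 (successors {0}): φ is false.
  4 (successors {1, 2, 3, 5}): φ is true.
  5 (successors {4, 6}): φ is false.
  6 (successors {1}): φ is true.
  7 (successors {0, 2, 3, 5, 6}): φ is false.
For instance, at 5:
  At 5: □p requires p at every successor {4, 6}.
    p fails at 4, so □p is false at 5.
Satisfying worlds: {1, 4, 6}

3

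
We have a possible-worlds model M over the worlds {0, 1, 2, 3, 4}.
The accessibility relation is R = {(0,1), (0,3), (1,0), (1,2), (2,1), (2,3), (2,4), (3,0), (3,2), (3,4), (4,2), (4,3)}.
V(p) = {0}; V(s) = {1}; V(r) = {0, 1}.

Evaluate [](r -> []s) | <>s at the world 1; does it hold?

At 1: [](r -> []s) is false, <>s is false, so [](r -> []s) | <>s is false.
  At 1: [](r -> []s) requires r -> []s at every successor {0, 2}.
    r -> []s fails at 0, so [](r -> []s) is false at 1.
      At 0: r is true, []s is false, so r -> []s is false.
  At 1: <>s requires s at some successor in {0, 2}.
    At 0: s is false.
    At 2: s is false.
  So <>s is false at 1.

No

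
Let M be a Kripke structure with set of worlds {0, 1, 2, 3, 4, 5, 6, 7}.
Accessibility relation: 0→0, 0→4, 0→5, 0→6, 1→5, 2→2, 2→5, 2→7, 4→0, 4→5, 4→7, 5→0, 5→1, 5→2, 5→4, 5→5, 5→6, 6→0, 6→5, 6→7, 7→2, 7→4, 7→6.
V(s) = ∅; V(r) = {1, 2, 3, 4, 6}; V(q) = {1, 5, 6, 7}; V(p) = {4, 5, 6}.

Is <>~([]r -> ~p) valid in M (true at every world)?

Recall that []ψ holds at a world iff ψ holds at every accessible world, and <>ψ holds iff ψ holds at some accessible world.
Let φ = <>~([]r -> ~p). Evaluate φ at each world:
  0 (successors {0, 4, 5, 6}): φ is false.
  1 (successors {5}): φ is false.
  2 (successors {2, 5, 7}): φ is false.
  3 (successors ∅): φ is false.
  4 (successors {0, 5, 7}): φ is false.
  5 (successors {0, 1, 2, 4, 5, 6}): φ is false.
  6 (successors {0, 5, 7}): φ is false.
  7 (successors {2, 4, 6}): φ is false.
Detail at 0 (counterexample):
  At 0: <>~([]r -> ~p) requires ~([]r -> ~p) at some successor in {0, 4, 5, 6}.
    At 0: ~([]r -> ~p) is false.
    At 4: ~([]r -> ~p) is false.
    At 5: ~([]r -> ~p) is false.
    At 6: ~([]r -> ~p) is false.
  So <>~([]r -> ~p) is false at 0.

No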